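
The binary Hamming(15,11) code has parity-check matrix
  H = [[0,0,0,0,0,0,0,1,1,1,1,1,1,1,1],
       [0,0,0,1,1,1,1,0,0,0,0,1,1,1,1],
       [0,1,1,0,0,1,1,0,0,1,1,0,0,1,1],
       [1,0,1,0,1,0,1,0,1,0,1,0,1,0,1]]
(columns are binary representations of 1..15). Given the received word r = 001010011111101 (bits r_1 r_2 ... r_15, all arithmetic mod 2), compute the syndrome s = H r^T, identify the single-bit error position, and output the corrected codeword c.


s = (1, 0, 0, 0)^T, error position = 8, corrected codeword c = 001010001111101

Compute s = H r^T mod 2 one row at a time:
  s_1 = 1 + 1 + 1 + 1 + 1 + 1 + 0 + 1 = 7 ≡ 1 (mod 2).
  s_2 = 0 + 1 + 0 + 0 + 1 + 1 + 0 + 1 = 4 ≡ 0 (mod 2).
  s_3 = 0 + 1 + 0 + 0 + 1 + 1 + 0 + 1 = 4 ≡ 0 (mod 2).
  s_4 = 0 + 1 + 1 + 0 + 1 + 1 + 1 + 1 = 6 ≡ 0 (mod 2).
s = (1, 0, 0, 0)^T — this equals column 8 of H (binary 1000), so error is at position 8.
Correct: flip bit 8 of r = 001010011111101 to get c = 001010001111101.


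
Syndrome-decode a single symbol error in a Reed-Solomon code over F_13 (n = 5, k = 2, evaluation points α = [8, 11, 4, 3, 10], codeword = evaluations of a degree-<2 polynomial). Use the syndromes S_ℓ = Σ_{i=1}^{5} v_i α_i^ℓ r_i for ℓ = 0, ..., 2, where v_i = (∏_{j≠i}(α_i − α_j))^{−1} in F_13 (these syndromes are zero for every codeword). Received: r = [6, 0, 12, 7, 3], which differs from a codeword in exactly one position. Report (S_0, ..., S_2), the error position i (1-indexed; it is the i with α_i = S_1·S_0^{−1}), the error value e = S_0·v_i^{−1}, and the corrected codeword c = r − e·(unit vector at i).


S = (8, 10, 6), error at position 2, error magnitude e = 5, c = [6, 8, 12, 7, 3].

Step 1: column multipliers v_i = (∏_{j≠i}(α_i − α_j))^{−1} mod 13.
  i = 1 (α = 8): (8−11)(8−4)(8−3)(8−10) = (−3)·4·5·(−2) = 120 ≡ 3, so v_1 = 3^{−1} = 9 (mod 13).
  i = 2 (α = 11): (11−8)(11−4)(11−3)(11−10) = 3·7·8·1 = 168 ≡ 12, so v_2 = 12^{−1} = 12 (mod 13).
  i = 3 (α = 4): (4−8)(4−11)(4−3)(4−10) = (−4)·(−7)·1·(−6) = −168 ≡ 1, so v_3 = 1^{−1} = 1 (mod 13).
  i = 4 (α = 3): (3−8)(3−11)(3−4)(3−10) = (−5)·(−8)·(−1)·(−7) = 280 ≡ 7, so v_4 = 7^{−1} = 2 (mod 13).
  i = 5 (α = 10): (10−8)(10−11)(10−4)(10−3) = 2·(−1)·6·7 = −84 ≡ 7, so v_5 = 7^{−1} = 2 (mod 13).
  v = [9, 12, 1, 2, 2].
Step 2: syndromes of r = [6, 0, 12, 7, 3] (all sums mod 13).
  S_0 = Σ v_i r_i = 9·6 + 12·0 + 1·12 + 2·7 + 2·3 = 86 ≡ 8.
  S_1 = Σ v_i α_i r_i = 9·8·6 + 12·11·0 + 1·4·12 + 2·3·7 + 2·10·3 = 582 ≡ 10.
  α_i^2 mod 13 = [12, 4, 3, 9, 9].
  S_2 = Σ v_i α_i^2 r_i = 9·12·6 + 12·4·0 + 1·3·12 + 2·9·7 + 2·9·3 = 864 ≡ 6.
  S = (8, 10, 6) ≠ 0, so r is not a codeword (an error is present).
Step 3: locate the error. For a single error e at position i, S_ℓ = v_i·e·α_i^ℓ, so α_err = S_1/S_0.
  S_0^{−1} = 8^{−1} = 5 (mod 13), so α_err = 10·5 = 50 ≡ 11 = α_2. Error position i = 2.
  Consistency check: S_2/S_1 = 6·4 = 24 ≡ 11 = α_err ✓ (single-error assumption holds).
Step 4: error magnitude e = S_0/v_2 = S_0·∏_{j≠2}(α_2 − α_j) = 8·12 = 96 ≡ 5 (mod 13).
Step 5: correct position 2: c_2 = r_2 − e = 0 − 5 ≡ 8 (mod 13). Hence c = [6, 8, 12, 7, 3].
  Check: interpolating c through the α_i gives m(x) = 5 + 5·x (degree < 2) with m(α_i) = c_i for every i, so c is indeed a codeword.


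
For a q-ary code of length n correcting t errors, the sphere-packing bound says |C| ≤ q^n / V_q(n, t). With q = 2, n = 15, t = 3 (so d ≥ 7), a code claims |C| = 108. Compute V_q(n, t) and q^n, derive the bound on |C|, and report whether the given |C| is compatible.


V_q(n, t) = 576, q^n = 32768, Hamming bound = 56, |C| = 108 > bound (violated).

Step 1: Compute V_q(n, t) = Σ_{j=0}^3 C(n, j) (q−1)^j.
  j = 0: C(15,0)·(1)^0 = 1·1 = 1.
  j = 1: C(15,1)·(1)^1 = 15·1 = 15.
  j = 2: C(15,2)·(1)^2 = 105·1 = 105.
  j = 3: C(15,3)·(1)^3 = 455·1 = 455.
  V_q(n, t) = 1 + 15 + 105 + 455 = 576.
Step 2: q^n = 2^15 = 32768.
Step 3: Hamming bound ⌊q^n / V_q(n,t)⌋ = ⌊32768/576⌋ = 56.
Step 4: Compare |C| = 108 to 56: violated.
The claimed |C| lies above the Hamming bound, so no 2-ary code of length 15 with d ≥ 7 can have 108 codewords.


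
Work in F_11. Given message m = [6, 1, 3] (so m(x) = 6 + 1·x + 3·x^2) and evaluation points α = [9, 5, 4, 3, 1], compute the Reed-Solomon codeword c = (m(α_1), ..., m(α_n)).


c = [5, 9, 3, 3, 10]

Message polynomial: m(x) = 6 + 1·x + 3·x^2 (mod 11).
For each evaluation point α_i, compute m(α_i) mod 11:
  α_1 = 9: Horner steps 3 → 6 → 5, so m(9) = 5.
  α_2 = 5: Horner steps 3 → 5 → 9, so m(5) = 9.
  α_3 = 4: Horner steps 3 → 2 → 3, so m(4) = 3.
  α_4 = 3: Horner steps 3 → 10 → 3, so m(3) = 3.
  α_5 = 1: Horner steps 3 → 4 → 10, so m(1) = 10.
Codeword c = [5, 9, 3, 3, 10] ∈ F_11^5.


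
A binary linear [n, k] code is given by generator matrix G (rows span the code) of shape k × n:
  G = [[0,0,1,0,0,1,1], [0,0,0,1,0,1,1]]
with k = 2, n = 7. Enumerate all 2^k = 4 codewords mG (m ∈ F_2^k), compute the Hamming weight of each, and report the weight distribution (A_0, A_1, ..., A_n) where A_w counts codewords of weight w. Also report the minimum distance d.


Weight distribution: A_0 = 1, A_2 = 1, A_3 = 2. Minimum distance d = 2.

Enumerate all 2^2 = 4 messages m ∈ F_2^2.
For each, compute codeword c = mG in F_2^7, then tally its weight.
  m = 00 → c = 0000000, weight = 0.
  m = 10 → c = 0010011, weight = 3.
  m = 01 → c = 0001011, weight = 3.
  m = 11 → c = 0011000, weight = 2.
Tally weights:
  weight 0: 1 codewords.
  weight 2: 1 codewords.
  weight 3: 2 codewords.
Minimum distance d = smallest w > 0 with A_w > 0 = 2.
Sanity: Σ A_w = 4 = 2^2 = 4 ✓.


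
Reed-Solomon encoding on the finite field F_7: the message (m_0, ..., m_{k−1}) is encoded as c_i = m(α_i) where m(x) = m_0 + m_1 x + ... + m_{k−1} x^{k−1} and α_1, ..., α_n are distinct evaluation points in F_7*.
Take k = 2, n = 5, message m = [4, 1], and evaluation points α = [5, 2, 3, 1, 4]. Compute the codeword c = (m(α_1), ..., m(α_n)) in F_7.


c = [2, 6, 0, 5, 1]

Message polynomial: m(x) = 4 + 1·x (mod 7).
For each evaluation point α_i, compute m(α_i) mod 7:
  α_1 = 5: Horner steps 1 → 2, so m(5) = 2.
  α_2 = 2: Horner steps 1 → 6, so m(2) = 6.
  α_3 = 3: Horner steps 1 → 0, so m(3) = 0.
  α_4 = 1: Horner steps 1 → 5, so m(1) = 5.
  α_5 = 4: Horner steps 1 → 1, so m(4) = 1.
Codeword c = [2, 6, 0, 5, 1] ∈ F_7^5.


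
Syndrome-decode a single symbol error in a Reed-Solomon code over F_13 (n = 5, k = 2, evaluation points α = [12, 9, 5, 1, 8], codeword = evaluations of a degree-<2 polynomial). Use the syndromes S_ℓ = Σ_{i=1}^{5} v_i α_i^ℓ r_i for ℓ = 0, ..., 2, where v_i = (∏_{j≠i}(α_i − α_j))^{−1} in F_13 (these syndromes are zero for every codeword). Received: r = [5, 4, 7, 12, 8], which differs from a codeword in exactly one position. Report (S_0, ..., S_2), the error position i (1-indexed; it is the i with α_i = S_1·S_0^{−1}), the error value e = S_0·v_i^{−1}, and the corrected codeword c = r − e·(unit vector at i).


S = (4, 4, 4), error at position 4, error magnitude e = 2, c = [5, 4, 7, 10, 8].

Step 1: column multipliers v_i = (∏_{j≠i}(α_i − α_j))^{−1} mod 13.
  i = 1 (α = 12): (12−9)(12−5)(12−1)(12−8) = 3·7·11·4 = 924 ≡ 1, so v_1 = 1^{−1} = 1 (mod 13).
  i = 2 (α = 9): (9−12)(9−5)(9−1)(9−8) = (−3)·4·8·1 = −96 ≡ 8, so v_2 = 8^{−1} = 5 (mod 13).
  i = 3 (α = 5): (5−12)(5−9)(5−1)(5−8) = (−7)·(−4)·4·(−3) = −336 ≡ 2, so v_3 = 2^{−1} = 7 (mod 13).
  i = 4 (α = 1): (1−12)(1−9)(1−5)(1−8) = (−11)·(−8)·(−4)·(−7) = 2464 ≡ 7, so v_4 = 7^{−1} = 2 (mod 13).
  i = 5 (α = 8): (8−12)(8−9)(8−5)(8−1) = (−4)·(−1)·3·7 = 84 ≡ 6, so v_5 = 6^{−1} = 11 (mod 13).
  v = [1, 5, 7, 2, 11].
Step 2: syndromes of r = [5, 4, 7, 12, 8] (all sums mod 13).
  S_0 = Σ v_i r_i = 1·5 + 5·4 + 7·7 + 2·12 + 11·8 = 186 ≡ 4.
  S_1 = Σ v_i α_i r_i = 1·12·5 + 5·9·4 + 7·5·7 + 2·1·12 + 11·8·8 = 1213 ≡ 4.
  α_i^2 mod 13 = [1, 3, 12, 1, 12].
  S_2 = Σ v_i α_i^2 r_i = 1·1·5 + 5·3·4 + 7·12·7 + 2·1·12 + 11·12·8 = 1733 ≡ 4.
  S = (4, 4, 4) ≠ 0, so r is not a codeword (an error is present).
Step 3: locate the error. For a single error e at position i, S_ℓ = v_i·e·α_i^ℓ, so α_err = S_1/S_0.
  S_0^{−1} = 4^{−1} = 10 (mod 13), so α_err = 4·10 = 40 ≡ 1 = α_4. Error position i = 4.
  Consistency check: S_2/S_1 = 4·10 = 40 ≡ 1 = α_err ✓ (single-error assumption holds).
Step 4: error magnitude e = S_0/v_4 = S_0·∏_{j≠4}(α_4 − α_j) = 4·7 = 28 ≡ 2 (mod 13).
Step 5: correct position 4: c_4 = r_4 − e = 12 − 2 ≡ 10 (mod 13). Hence c = [5, 4, 7, 10, 8].
  Check: interpolating c through the α_i gives m(x) = 1 + 9·x (degree < 2) with m(α_i) = c_i for every i, so c is indeed a codeword.


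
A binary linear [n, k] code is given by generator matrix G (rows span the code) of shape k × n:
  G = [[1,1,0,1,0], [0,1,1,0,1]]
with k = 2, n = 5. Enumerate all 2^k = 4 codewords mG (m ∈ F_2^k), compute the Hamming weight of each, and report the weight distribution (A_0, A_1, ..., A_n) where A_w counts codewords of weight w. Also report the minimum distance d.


Weight distribution: A_0 = 1, A_3 = 2, A_4 = 1. Minimum distance d = 3.

Enumerate all 2^2 = 4 messages m ∈ F_2^2.
For each, compute codeword c = mG in F_2^5, then tally its weight.
  m = 00 → c = 00000, weight = 0.
  m = 10 → c = 11010, weight = 3.
  m = 01 → c = 01101, weight = 3.
  m = 11 → c = 10111, weight = 4.
Tally weights:
  weight 0: 1 codewords.
  weight 3: 2 codewords.
  weight 4: 1 codewords.
Minimum distance d = smallest w > 0 with A_w > 0 = 3.
Sanity: Σ A_w = 4 = 2^2 = 4 ✓.


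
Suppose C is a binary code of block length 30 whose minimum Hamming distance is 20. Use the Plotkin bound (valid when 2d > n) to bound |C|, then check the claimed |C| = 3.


Plotkin bound M ≤ 4; given |C| = 3 ≤ bound (satisfied).

Check applicability: 2d = 40, n = 30.
2d − n = 10 > 0, so Plotkin applies.
Compute d/(2d−n) = 20/10 ≈ 2.0000.
⌊d/(2d−n)⌋ = 2.
Plotkin bound: M ≤ 2·2 = 4.
Given |C| = 3, check: satisfied.
This |C| is below the Plotkin bound.


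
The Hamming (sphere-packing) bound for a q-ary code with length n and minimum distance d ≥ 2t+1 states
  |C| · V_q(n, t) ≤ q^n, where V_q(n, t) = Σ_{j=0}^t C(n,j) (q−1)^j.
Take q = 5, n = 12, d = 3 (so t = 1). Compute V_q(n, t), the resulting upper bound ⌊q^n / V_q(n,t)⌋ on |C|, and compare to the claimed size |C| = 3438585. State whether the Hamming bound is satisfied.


V_q(n, t) = 49, q^n = 244140625, Hamming bound = 4982461, |C| = 3438585 ≤ bound (satisfied).

Step 1: Compute V_q(n, t) = Σ_{j=0}^1 C(n, j) (q−1)^j.
  j = 0: C(12,0)·(4)^0 = 1·1 = 1.
  j = 1: C(12,1)·(4)^1 = 12·4 = 48.
  V_q(n, t) = 1 + 48 = 49.
Step 2: q^n = 5^12 = 244140625.
Step 3: Hamming bound ⌊q^n / V_q(n,t)⌋ = ⌊244140625/49⌋ = 4982461.
Step 4: Compare |C| = 3438585 to 4982461: satisfied.
The claimed |C| lies below the Hamming bound.


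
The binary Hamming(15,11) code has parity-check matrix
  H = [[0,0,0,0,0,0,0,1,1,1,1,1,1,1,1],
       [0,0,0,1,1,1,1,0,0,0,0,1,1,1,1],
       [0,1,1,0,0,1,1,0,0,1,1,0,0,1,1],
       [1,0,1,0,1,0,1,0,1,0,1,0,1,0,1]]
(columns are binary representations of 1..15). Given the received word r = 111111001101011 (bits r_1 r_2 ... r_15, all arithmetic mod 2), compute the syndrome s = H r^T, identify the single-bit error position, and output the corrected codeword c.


s = (1, 0, 0, 1)^T, error position = 9, corrected codeword c = 111111000101011

Compute s = H r^T mod 2 one row at a time:
  s_1 = 0 + 1 + 1 + 0 + 1 + 0 + 1 + 1 = 5 ≡ 1 (mod 2).
  s_2 = 1 + 1 + 1 + 0 + 1 + 0 + 1 + 1 = 6 ≡ 0 (mod 2).
  s_3 = 1 + 1 + 1 + 0 + 1 + 0 + 1 + 1 = 6 ≡ 0 (mod 2).
  s_4 = 1 + 1 + 1 + 0 + 1 + 0 + 0 + 1 = 5 ≡ 1 (mod 2).
s = (1, 0, 0, 1)^T — this equals column 9 of H (binary 1001), so error is at position 9.
Correct: flip bit 9 of r = 111111001101011 to get c = 111111000101011.


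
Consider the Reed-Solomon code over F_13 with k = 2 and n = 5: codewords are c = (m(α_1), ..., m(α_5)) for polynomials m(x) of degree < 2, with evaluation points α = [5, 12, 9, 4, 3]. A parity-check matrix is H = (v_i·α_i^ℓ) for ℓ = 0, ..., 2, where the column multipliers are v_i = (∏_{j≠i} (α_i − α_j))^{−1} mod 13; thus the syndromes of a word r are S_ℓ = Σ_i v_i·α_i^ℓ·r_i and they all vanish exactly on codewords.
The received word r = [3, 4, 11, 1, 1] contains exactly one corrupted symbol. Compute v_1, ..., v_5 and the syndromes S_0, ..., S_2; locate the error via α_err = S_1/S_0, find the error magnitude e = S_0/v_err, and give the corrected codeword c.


S = (7, 8, 11), error at position 5, error magnitude e = 2, c = [3, 4, 11, 1, 12].

Step 1: column multipliers v_i = (∏_{j≠i}(α_i − α_j))^{−1} mod 13.
  i = 1 (α = 5): (5−12)(5−9)(5−4)(5−3) = (−7)·(−4)·1·2 = 56 ≡ 4, so v_1 = 4^{−1} = 10 (mod 13).
  i = 2 (α = 12): (12−5)(12−9)(12−4)(12−3) = 7·3·8·9 = 1512 ≡ 4, so v_2 = 4^{−1} = 10 (mod 13).
  i = 3 (α = 9): (9−5)(9−12)(9−4)(9−3) = 4·(−3)·5·6 = −360 ≡ 4, so v_3 = 4^{−1} = 10 (mod 13).
  i = 4 (α = 4): (4−5)(4−12)(4−9)(4−3) = (−1)·(−8)·(−5)·1 = −40 ≡ 12, so v_4 = 12^{−1} = 12 (mod 13).
  i = 5 (α = 3): (3−5)(3−12)(3−9)(3−4) = (−2)·(−9)·(−6)·(−1) = 108 ≡ 4, so v_5 = 4^{−1} = 10 (mod 13).
  v = [10, 10, 10, 12, 10].
Step 2: syndromes of r = [3, 4, 11, 1, 1] (all sums mod 13).
  S_0 = Σ v_i r_i = 10·3 + 10·4 + 10·11 + 12·1 + 10·1 = 202 ≡ 7.
  S_1 = Σ v_i α_i r_i = 10·5·3 + 10·12·4 + 10·9·11 + 12·4·1 + 10·3·1 = 1698 ≡ 8.
  α_i^2 mod 13 = [12, 1, 3, 3, 9].
  S_2 = Σ v_i α_i^2 r_i = 10·12·3 + 10·1·4 + 10·3·11 + 12·3·1 + 10·9·1 = 856 ≡ 11.
  S = (7, 8, 11) ≠ 0, so r is not a codeword (an error is present).
Step 3: locate the error. For a single error e at position i, S_ℓ = v_i·e·α_i^ℓ, so α_err = S_1/S_0.
  S_0^{−1} = 7^{−1} = 2 (mod 13), so α_err = 8·2 = 16 ≡ 3 = α_5. Error position i = 5.
  Consistency check: S_2/S_1 = 11·5 = 55 ≡ 3 = α_err ✓ (single-error assumption holds).
Step 4: error magnitude e = S_0/v_5 = S_0·∏_{j≠5}(α_5 − α_j) = 7·4 = 28 ≡ 2 (mod 13).
Step 5: correct position 5: c_5 = r_5 − e = 1 − 2 ≡ 12 (mod 13). Hence c = [3, 4, 11, 1, 12].
  Check: interpolating c through the α_i gives m(x) = 6 + 2·x (degree < 2) with m(α_i) = c_i for every i, so c is indeed a codeword.


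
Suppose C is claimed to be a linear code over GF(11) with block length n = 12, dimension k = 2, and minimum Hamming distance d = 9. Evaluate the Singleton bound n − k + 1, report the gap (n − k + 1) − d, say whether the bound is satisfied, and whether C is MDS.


Singleton RHS = n − k + 1 = 11, slack = 2, bound satisfied, not MDS.

Singleton bound: d ≤ n − k + 1.
Here n = 12, k = 2, so n − k + 1 = 11.
Given d = 9, check d ≤ 11: YES.
Slack = (n − k + 1) − d = 2.
The code is NOT MDS (slack = 2 > 0).
Description: the claimed parameters are [12, 2, 9]_11; such a code would be non-MDS.


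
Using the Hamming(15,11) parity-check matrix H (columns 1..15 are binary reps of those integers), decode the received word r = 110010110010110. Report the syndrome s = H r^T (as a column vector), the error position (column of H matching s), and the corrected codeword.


s = (0, 0, 0, 1)^T, error position = 1, corrected codeword c = 010010110010110

Compute s = H r^T mod 2 one row at a time:
  s_1 = 1 + 0 + 0 + 1 + 0 + 1 + 1 + 0 = 4 ≡ 0 (mod 2).
  s_2 = 0 + 1 + 0 + 1 + 0 + 1 + 1 + 0 = 4 ≡ 0 (mod 2).
  s_3 = 1 + 0 + 0 + 1 + 0 + 1 + 1 + 0 = 4 ≡ 0 (mod 2).
  s_4 = 1 + 0 + 1 + 1 + 0 + 1 + 1 + 0 = 5 ≡ 1 (mod 2).
s = (0, 0, 0, 1)^T — this equals column 1 of H (binary 0001), so error is at position 1.
Correct: flip bit 1 of r = 110010110010110 to get c = 010010110010110.


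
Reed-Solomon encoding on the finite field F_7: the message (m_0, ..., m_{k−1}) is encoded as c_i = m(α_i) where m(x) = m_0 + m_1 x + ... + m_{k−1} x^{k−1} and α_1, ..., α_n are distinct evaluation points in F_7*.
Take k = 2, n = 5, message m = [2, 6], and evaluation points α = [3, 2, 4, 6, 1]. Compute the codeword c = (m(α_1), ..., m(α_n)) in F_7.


c = [6, 0, 5, 3, 1]

Message polynomial: m(x) = 2 + 6·x (mod 7).
For each evaluation point α_i, compute m(α_i) mod 7:
  α_1 = 3: Horner steps 6 → 6, so m(3) = 6.
  α_2 = 2: Horner steps 6 → 0, so m(2) = 0.
  α_3 = 4: Horner steps 6 → 5, so m(4) = 5.
  α_4 = 6: Horner steps 6 → 3, so m(6) = 3.
  α_5 = 1: Horner steps 6 → 1, so m(1) = 1.
Codeword c = [6, 0, 5, 3, 1] ∈ F_7^5.


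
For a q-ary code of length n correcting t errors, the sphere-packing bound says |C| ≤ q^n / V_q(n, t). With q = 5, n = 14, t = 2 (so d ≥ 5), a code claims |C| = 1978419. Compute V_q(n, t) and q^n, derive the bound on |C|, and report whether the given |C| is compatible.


V_q(n, t) = 1513, q^n = 6103515625, Hamming bound = 4034048, |C| = 1978419 ≤ bound (satisfied).

Step 1: Compute V_q(n, t) = Σ_{j=0}^2 C(n, j) (q−1)^j.
  j = 0: C(14,0)·(4)^0 = 1·1 = 1.
  j = 1: C(14,1)·(4)^1 = 14·4 = 56.
  j = 2: C(14,2)·(4)^2 = 91·16 = 1456.
  V_q(n, t) = 1 + 56 + 1456 = 1513.
Step 2: q^n = 5^14 = 6103515625.
Step 3: Hamming bound ⌊q^n / V_q(n,t)⌋ = ⌊6103515625/1513⌋ = 4034048.
Step 4: Compare |C| = 1978419 to 4034048: satisfied.
The claimed |C| lies below the Hamming bound.


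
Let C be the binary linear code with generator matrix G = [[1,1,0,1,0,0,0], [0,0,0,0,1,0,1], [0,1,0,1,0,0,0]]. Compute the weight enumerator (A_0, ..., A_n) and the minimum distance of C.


Weight distribution: A_0 = 1, A_1 = 1, A_2 = 2, A_3 = 2, A_4 = 1, A_5 = 1. Minimum distance d = 1.

Enumerate all 2^3 = 8 messages m ∈ F_2^3.
For each, compute codeword c = mG in F_2^7, then tally its weight.
  m = 000 → c = 0000000, weight = 0.
  m = 100 → c = 1101000, weight = 3.
  m = 010 → c = 0000101, weight = 2.
  m = 110 → c = 1101101, weight = 5.
  m = 001 → c = 0101000, weight = 2.
  m = 101 → c = 1000000, weight = 1.
  m = 011 → c = 0101101, weight = 4.
  m = 111 → c = 1000101, weight = 3.
Tally weights:
  weight 0: 1 codewords.
  weight 1: 1 codewords.
  weight 2: 2 codewords.
  weight 3: 2 codewords.
  weight 4: 1 codewords.
  weight 5: 1 codewords.
Minimum distance d = smallest w > 0 with A_w > 0 = 1.
Sanity: Σ A_w = 8 = 2^3 = 8 ✓.


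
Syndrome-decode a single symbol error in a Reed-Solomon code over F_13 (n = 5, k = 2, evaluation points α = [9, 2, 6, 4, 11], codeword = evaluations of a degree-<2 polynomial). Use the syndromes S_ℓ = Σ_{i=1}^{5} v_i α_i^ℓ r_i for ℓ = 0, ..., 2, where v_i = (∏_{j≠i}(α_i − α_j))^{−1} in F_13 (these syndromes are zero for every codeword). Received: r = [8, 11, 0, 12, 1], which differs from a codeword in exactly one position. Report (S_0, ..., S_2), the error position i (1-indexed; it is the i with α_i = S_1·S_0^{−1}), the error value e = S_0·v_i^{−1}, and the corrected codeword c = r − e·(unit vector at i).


S = (3, 7, 12), error at position 5, error magnitude e = 5, c = [8, 11, 0, 12, 9].

Step 1: column multipliers v_i = (∏_{j≠i}(α_i − α_j))^{−1} mod 13.
  i = 1 (α = 9): (9−2)(9−6)(9−4)(9−11) = 7·3·5·(−2) = −210 ≡ 11, so v_1 = 11^{−1} = 6 (mod 13).
  i = 2 (α = 2): (2−9)(2−6)(2−4)(2−11) = (−7)·(−4)·(−2)·(−9) = 504 ≡ 10, so v_2 = 10^{−1} = 4 (mod 13).
  i = 3 (α = 6): (6−9)(6−2)(6−4)(6−11) = (−3)·4·2·(−5) = 120 ≡ 3, so v_3 = 3^{−1} = 9 (mod 13).
  i = 4 (α = 4): (4−9)(4−2)(4−6)(4−11) = (−5)·2·(−2)·(−7) = −140 ≡ 3, so v_4 = 3^{−1} = 9 (mod 13).
  i = 5 (α = 11): (11−9)(11−2)(11−6)(11−4) = 2·9·5·7 = 630 ≡ 6, so v_5 = 6^{−1} = 11 (mod 13).
  v = [6, 4, 9, 9, 11].
Step 2: syndromes of r = [8, 11, 0, 12, 1] (all sums mod 13).
  S_0 = Σ v_i r_i = 6·8 + 4·11 + 9·0 + 9·12 + 11·1 = 211 ≡ 3.
  S_1 = Σ v_i α_i r_i = 6·9·8 + 4·2·11 + 9·6·0 + 9·4·12 + 11·11·1 = 1073 ≡ 7.
  α_i^2 mod 13 = [3, 4, 10, 3, 4].
  S_2 = Σ v_i α_i^2 r_i = 6·3·8 + 4·4·11 + 9·10·0 + 9·3·12 + 11·4·1 = 688 ≡ 12.
  S = (3, 7, 12) ≠ 0, so r is not a codeword (an error is present).
Step 3: locate the error. For a single error e at position i, S_ℓ = v_i·e·α_i^ℓ, so α_err = S_1/S_0.
  S_0^{−1} = 3^{−1} = 9 (mod 13), so α_err = 7·9 = 63 ≡ 11 = α_5. Error position i = 5.
  Consistency check: S_2/S_1 = 12·2 = 24 ≡ 11 = α_err ✓ (single-error assumption holds).
Step 4: error magnitude e = S_0/v_5 = S_0·∏_{j≠5}(α_5 − α_j) = 3·6 = 18 ≡ 5 (mod 13).
Step 5: correct position 5: c_5 = r_5 − e = 1 − 5 ≡ 9 (mod 13). Hence c = [8, 11, 0, 12, 9].
  Check: interpolating c through the α_i gives m(x) = 10 + 7·x (degree < 2) with m(α_i) = c_i for every i, so c is indeed a codeword.


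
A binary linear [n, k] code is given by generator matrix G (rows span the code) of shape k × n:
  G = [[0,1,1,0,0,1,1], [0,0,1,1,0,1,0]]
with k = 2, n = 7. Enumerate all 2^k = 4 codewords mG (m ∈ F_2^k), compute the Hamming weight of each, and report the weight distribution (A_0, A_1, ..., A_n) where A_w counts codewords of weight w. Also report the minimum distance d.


Weight distribution: A_0 = 1, A_3 = 2, A_4 = 1. Minimum distance d = 3.

Enumerate all 2^2 = 4 messages m ∈ F_2^2.
For each, compute codeword c = mG in F_2^7, then tally its weight.
  m = 00 → c = 0000000, weight = 0.
  m = 10 → c = 0110011, weight = 4.
  m = 01 → c = 0011010, weight = 3.
  m = 11 → c = 0101001, weight = 3.
Tally weights:
  weight 0: 1 codewords.
  weight 3: 2 codewords.
  weight 4: 1 codewords.
Minimum distance d = smallest w > 0 with A_w > 0 = 3.
Sanity: Σ A_w = 4 = 2^2 = 4 ✓.


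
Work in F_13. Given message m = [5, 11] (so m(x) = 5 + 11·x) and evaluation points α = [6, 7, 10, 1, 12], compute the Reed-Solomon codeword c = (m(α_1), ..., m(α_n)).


c = [6, 4, 11, 3, 7]

Message polynomial: m(x) = 5 + 11·x (mod 13).
For each evaluation point α_i, compute m(α_i) mod 13:
  α_1 = 6: Horner steps 11 → 6, so m(6) = 6.
  α_2 = 7: Horner steps 11 → 4, so m(7) = 4.
  α_3 = 10: Horner steps 11 → 11, so m(10) = 11.
  α_4 = 1: Horner steps 11 → 3, so m(1) = 3.
  α_5 = 12: Horner steps 11 → 7, so m(12) = 7.
Codeword c = [6, 4, 11, 3, 7] ∈ F_13^5.


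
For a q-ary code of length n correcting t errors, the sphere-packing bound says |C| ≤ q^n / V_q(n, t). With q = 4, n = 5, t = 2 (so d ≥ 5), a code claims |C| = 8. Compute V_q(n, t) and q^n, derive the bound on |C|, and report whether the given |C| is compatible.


V_q(n, t) = 106, q^n = 1024, Hamming bound = 9, |C| = 8 ≤ bound (satisfied).

Step 1: Compute V_q(n, t) = Σ_{j=0}^2 C(n, j) (q−1)^j.
  j = 0: C(5,0)·(3)^0 = 1·1 = 1.
  j = 1: C(5,1)·(3)^1 = 5·3 = 15.
  j = 2: C(5,2)·(3)^2 = 10·9 = 90.
  V_q(n, t) = 1 + 15 + 90 = 106.
Step 2: q^n = 4^5 = 1024.
Step 3: Hamming bound ⌊q^n / V_q(n,t)⌋ = ⌊1024/106⌋ = 9.
Step 4: Compare |C| = 8 to 9: satisfied.
The claimed |C| lies below the Hamming bound.


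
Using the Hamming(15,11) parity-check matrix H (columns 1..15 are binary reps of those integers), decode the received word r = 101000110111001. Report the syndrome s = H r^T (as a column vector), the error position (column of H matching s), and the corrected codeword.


s = (1, 1, 1, 1)^T, error position = 15, corrected codeword c = 101000110111000

Compute s = H r^T mod 2 one row at a time:
  s_1 = 1 + 0 + 1 + 1 + 1 + 0 + 0 + 1 = 5 ≡ 1 (mod 2).
  s_2 = 0 + 0 + 0 + 1 + 1 + 0 + 0 + 1 = 3 ≡ 1 (mod 2).
  s_3 = 0 + 1 + 0 + 1 + 1 + 1 + 0 + 1 = 5 ≡ 1 (mod 2).
  s_4 = 1 + 1 + 0 + 1 + 0 + 1 + 0 + 1 = 5 ≡ 1 (mod 2).
s = (1, 1, 1, 1)^T — this equals column 15 of H (binary 1111), so error is at position 15.
Correct: flip bit 15 of r = 101000110111001 to get c = 101000110111000.


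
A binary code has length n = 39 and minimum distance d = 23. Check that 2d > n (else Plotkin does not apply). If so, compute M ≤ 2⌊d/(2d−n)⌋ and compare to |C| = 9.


Plotkin bound M ≤ 6; given |C| = 9 > bound (violated).

Check applicability: 2d = 46, n = 39.
2d − n = 7 > 0, so Plotkin applies.
Compute d/(2d−n) = 23/7 ≈ 3.2857.
⌊d/(2d−n)⌋ = 3.
Plotkin bound: M ≤ 2·3 = 6.
Given |C| = 9, check: VIOLATED.
This |C| is above the Plotkin bound, so no binary code with n = 39, d = 23 and 9 codewords exists.


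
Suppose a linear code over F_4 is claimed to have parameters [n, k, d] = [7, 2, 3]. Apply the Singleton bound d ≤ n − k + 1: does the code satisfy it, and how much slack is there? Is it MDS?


Singleton RHS = n − k + 1 = 6, slack = 3, bound satisfied, not MDS.

Singleton bound: d ≤ n − k + 1.
Here n = 7, k = 2, so n − k + 1 = 6.
Given d = 3, check d ≤ 6: YES.
Slack = (n − k + 1) − d = 3.
The code is NOT MDS (slack = 3 > 0).
Description: the claimed parameters are [7, 2, 3]_4; such a code would be non-MDS.


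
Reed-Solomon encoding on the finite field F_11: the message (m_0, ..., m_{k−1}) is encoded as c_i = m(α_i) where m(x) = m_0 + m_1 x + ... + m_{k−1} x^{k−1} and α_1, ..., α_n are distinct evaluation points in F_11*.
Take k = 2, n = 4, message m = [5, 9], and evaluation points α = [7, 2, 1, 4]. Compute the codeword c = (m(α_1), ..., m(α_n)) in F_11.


c = [2, 1, 3, 8]

Message polynomial: m(x) = 5 + 9·x (mod 11).
For each evaluation point α_i, compute m(α_i) mod 11:
  α_1 = 7: Horner steps 9 → 2, so m(7) = 2.
  α_2 = 2: Horner steps 9 → 1, so m(2) = 1.
  α_3 = 1: Horner steps 9 → 3, so m(1) = 3.
  α_4 = 4: Horner steps 9 → 8, so m(4) = 8.
Codeword c = [2, 1, 3, 8] ∈ F_11^4.


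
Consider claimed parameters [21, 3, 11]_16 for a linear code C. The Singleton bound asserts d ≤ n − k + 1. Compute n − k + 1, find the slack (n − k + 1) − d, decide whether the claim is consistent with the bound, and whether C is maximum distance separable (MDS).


Singleton RHS = n − k + 1 = 19, slack = 8, bound satisfied, not MDS.

Singleton bound: d ≤ n − k + 1.
Here n = 21, k = 3, so n − k + 1 = 19.
Given d = 11, check d ≤ 19: YES.
Slack = (n − k + 1) − d = 8.
The code is NOT MDS (slack = 8 > 0).
Description: the claimed parameters are [21, 3, 11]_16; such a code would be non-MDS.


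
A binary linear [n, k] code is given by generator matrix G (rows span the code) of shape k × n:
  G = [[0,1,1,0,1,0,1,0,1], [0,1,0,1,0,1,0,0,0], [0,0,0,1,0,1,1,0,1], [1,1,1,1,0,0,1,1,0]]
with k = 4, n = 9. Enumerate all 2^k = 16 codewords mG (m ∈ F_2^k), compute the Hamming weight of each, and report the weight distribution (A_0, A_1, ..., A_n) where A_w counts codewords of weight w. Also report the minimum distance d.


Weight distribution: A_0 = 1, A_2 = 1, A_3 = 2, A_4 = 1, A_5 = 6, A_6 = 5. Minimum distance d = 2.

Enumerate all 2^4 = 16 messages m ∈ F_2^4.
For each, compute codeword c = mG in F_2^9, then tally its weight.
  m = 0000 → c = 000000000, weight = 0.
  m = 1000 → c = 011010101, weight = 5.
  m = 0100 → c = 010101000, weight = 3.
  m = 1100 → c = 001111101, weight = 6.
  m = 0010 → c = 000101101, weight = 4.
  m = 1010 → c = 011111000, weight = 5.
  m = 0110 → c = 010000101, weight = 3.
  m = 1110 → c = 001010000, weight = 2.
  m = 0001 → c = 111100110, weight = 6.
  m = 1001 → c = 100110011, weight = 5.
  m = 0101 → c = 101001110, weight = 5.
  m = 1101 → c = 110011011, weight = 6.
  m = 0011 → c = 111001011, weight = 6.
  m = 1011 → c = 100011110, weight = 5.
  m = 0111 → c = 101100011, weight = 5.
  m = 1111 → c = 110110110, weight = 6.
Tally weights:
  weight 0: 1 codewords.
  weight 2: 1 codewords.
  weight 3: 2 codewords.
  weight 4: 1 codewords.
  weight 5: 6 codewords.
  weight 6: 5 codewords.
Minimum distance d = smallest w > 0 with A_w > 0 = 2.
Sanity: Σ A_w = 16 = 2^4 = 16 ✓.


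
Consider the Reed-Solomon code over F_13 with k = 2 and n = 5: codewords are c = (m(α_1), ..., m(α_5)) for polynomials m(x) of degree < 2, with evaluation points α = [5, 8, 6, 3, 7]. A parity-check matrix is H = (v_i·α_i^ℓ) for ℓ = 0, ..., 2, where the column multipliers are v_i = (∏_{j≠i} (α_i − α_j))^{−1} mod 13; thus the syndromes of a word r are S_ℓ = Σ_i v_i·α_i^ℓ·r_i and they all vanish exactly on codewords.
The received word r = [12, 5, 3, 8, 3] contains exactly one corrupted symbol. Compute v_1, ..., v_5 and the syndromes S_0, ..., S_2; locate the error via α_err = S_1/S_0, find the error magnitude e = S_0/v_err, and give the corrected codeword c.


S = (9, 2, 12), error at position 3, error magnitude e = 2, c = [12, 5, 1, 8, 3].

Step 1: column multipliers v_i = (∏_{j≠i}(α_i − α_j))^{−1} mod 13.
  i = 1 (α = 5): (5−8)(5−6)(5−3)(5−7) = (−3)·(−1)·2·(−2) = −12 ≡ 1, so v_1 = 1^{−1} = 1 (mod 13).
  i = 2 (α = 8): (8−5)(8−6)(8−3)(8−7) = 3·2·5·1 = 30 ≡ 4, so v_2 = 4^{−1} = 10 (mod 13).
  i = 3 (α = 6): (6−5)(6−8)(6−3)(6−7) = 1·(−2)·3·(−1) = 6 ≡ 6, so v_3 = 6^{−1} = 11 (mod 13).
  i = 4 (α = 3): (3−5)(3−8)(3−6)(3−7) = (−2)·(−5)·(−3)·(−4) = 120 ≡ 3, so v_4 = 3^{−1} = 9 (mod 13).
  i = 5 (α = 7): (7−5)(7−8)(7−6)(7−3) = 2·(−1)·1·4 = −8 ≡ 5, so v_5 = 5^{−1} = 8 (mod 13).
  v = [1, 10, 11, 9, 8].
Step 2: syndromes of r = [12, 5, 3, 8, 3] (all sums mod 13).
  S_0 = Σ v_i r_i = 1·12 + 10·5 + 11·3 + 9·8 + 8·3 = 191 ≡ 9.
  S_1 = Σ v_i α_i r_i = 1·5·12 + 10·8·5 + 11·6·3 + 9·3·8 + 8·7·3 = 1042 ≡ 2.
  α_i^2 mod 13 = [12, 12, 10, 9, 10].
  S_2 = Σ v_i α_i^2 r_i = 1·12·12 + 10·12·5 + 11·10·3 + 9·9·8 + 8·10·3 = 1962 ≡ 12.
  S = (9, 2, 12) ≠ 0, so r is not a codeword (an error is present).
Step 3: locate the error. For a single error e at position i, S_ℓ = v_i·e·α_i^ℓ, so α_err = S_1/S_0.
  S_0^{−1} = 9^{−1} = 3 (mod 13), so α_err = 2·3 = 6 ≡ 6 = α_3. Error position i = 3.
  Consistency check: S_2/S_1 = 12·7 = 84 ≡ 6 = α_err ✓ (single-error assumption holds).
Step 4: error magnitude e = S_0/v_3 = S_0·∏_{j≠3}(α_3 − α_j) = 9·6 = 54 ≡ 2 (mod 13).
Step 5: correct position 3: c_3 = r_3 − e = 3 − 2 ≡ 1 (mod 13). Hence c = [12, 5, 1, 8, 3].
  Check: interpolating c through the α_i gives m(x) = 2 + 2·x (degree < 2) with m(α_i) = c_i for every i, so c is indeed a codeword.


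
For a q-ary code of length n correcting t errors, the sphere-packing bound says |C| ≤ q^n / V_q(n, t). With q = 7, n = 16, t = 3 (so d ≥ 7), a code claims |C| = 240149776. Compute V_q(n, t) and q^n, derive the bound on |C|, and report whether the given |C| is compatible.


V_q(n, t) = 125377, q^n = 33232930569601, Hamming bound = 265064011, |C| = 240149776 ≤ bound (satisfied).

Step 1: Compute V_q(n, t) = Σ_{j=0}^3 C(n, j) (q−1)^j.
  j = 0: C(16,0)·(6)^0 = 1·1 = 1.
  j = 1: C(16,1)·(6)^1 = 16·6 = 96.
  j = 2: C(16,2)·(6)^2 = 120·36 = 4320.
  j = 3: C(16,3)·(6)^3 = 560·216 = 120960.
  V_q(n, t) = 1 + 96 + 4320 + 120960 = 125377.
Step 2: q^n = 7^16 = 33232930569601.
Step 3: Hamming bound ⌊q^n / V_q(n,t)⌋ = ⌊33232930569601/125377⌋ = 265064011.
Step 4: Compare |C| = 240149776 to 265064011: satisfied.
The claimed |C| lies below the Hamming bound.


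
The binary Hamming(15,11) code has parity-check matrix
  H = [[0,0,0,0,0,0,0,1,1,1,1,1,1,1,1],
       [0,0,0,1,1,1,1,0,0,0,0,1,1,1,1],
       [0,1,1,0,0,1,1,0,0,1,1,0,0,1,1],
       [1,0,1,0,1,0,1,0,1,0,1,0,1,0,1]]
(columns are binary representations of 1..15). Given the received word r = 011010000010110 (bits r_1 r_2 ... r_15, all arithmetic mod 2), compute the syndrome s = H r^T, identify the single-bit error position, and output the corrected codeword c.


s = (1, 1, 0, 0)^T, error position = 12, corrected codeword c = 011010000011110

Compute s = H r^T mod 2 one row at a time:
  s_1 = 0 + 0 + 0 + 1 + 0 + 1 + 1 + 0 = 3 ≡ 1 (mod 2).
  s_2 = 0 + 1 + 0 + 0 + 0 + 1 + 1 + 0 = 3 ≡ 1 (mod 2).
  s_3 = 1 + 1 + 0 + 0 + 0 + 1 + 1 + 0 = 4 ≡ 0 (mod 2).
  s_4 = 0 + 1 + 1 + 0 + 0 + 1 + 1 + 0 = 4 ≡ 0 (mod 2).
s = (1, 1, 0, 0)^T — this equals column 12 of H (binary 1100), so error is at position 12.
Correct: flip bit 12 of r = 011010000010110 to get c = 011010000011110.


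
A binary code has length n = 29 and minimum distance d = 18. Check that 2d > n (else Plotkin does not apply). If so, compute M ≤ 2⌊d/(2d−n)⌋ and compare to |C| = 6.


Plotkin bound M ≤ 4; given |C| = 6 > bound (violated).

Check applicability: 2d = 36, n = 29.
2d − n = 7 > 0, so Plotkin applies.
Compute d/(2d−n) = 18/7 ≈ 2.5714.
⌊d/(2d−n)⌋ = 2.
Plotkin bound: M ≤ 2·2 = 4.
Given |C| = 6, check: VIOLATED.
This |C| is above the Plotkin bound, so no binary code with n = 29, d = 18 and 6 codewords exists.


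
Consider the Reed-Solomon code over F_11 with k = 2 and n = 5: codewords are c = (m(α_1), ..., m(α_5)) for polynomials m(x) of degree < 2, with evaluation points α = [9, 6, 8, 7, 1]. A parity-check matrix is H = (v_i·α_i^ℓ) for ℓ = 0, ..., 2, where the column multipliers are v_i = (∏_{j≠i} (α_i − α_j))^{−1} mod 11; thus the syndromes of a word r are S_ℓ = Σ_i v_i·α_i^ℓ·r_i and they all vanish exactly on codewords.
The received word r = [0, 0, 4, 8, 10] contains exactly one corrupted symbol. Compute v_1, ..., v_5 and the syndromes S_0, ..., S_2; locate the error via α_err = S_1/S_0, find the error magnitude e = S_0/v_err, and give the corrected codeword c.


S = (7, 9, 10), error at position 2, error magnitude e = 10, c = [0, 1, 4, 8, 10].

Step 1: column multipliers v_i = (∏_{j≠i}(α_i − α_j))^{−1} mod 11.
  i = 1 (α = 9): (9−6)(9−8)(9−7)(9−1) = 3·1·2·8 = 48 ≡ 4, so v_1 = 4^{−1} = 3 (mod 11).
  i = 2 (α = 6): (6−9)(6−8)(6−7)(6−1) = (−3)·(−2)·(−1)·5 = −30 ≡ 3, so v_2 = 3^{−1} = 4 (mod 11).
  i = 3 (α = 8): (8−9)(8−6)(8−7)(8−1) = (−1)·2·1·7 = −14 ≡ 8, so v_3 = 8^{−1} = 7 (mod 11).
  i = 4 (α = 7): (7−9)(7−6)(7−8)(7−1) = (−2)·1·(−1)·6 = 12 ≡ 1, so v_4 = 1^{−1} = 1 (mod 11).
  i = 5 (α = 1): (1−9)(1−6)(1−8)(1−7) = (−8)·(−5)·(−7)·(−6) = 1680 ≡ 8, so v_5 = 8^{−1} = 7 (mod 11).
  v = [3, 4, 7, 1, 7].
Step 2: syndromes of r = [0, 0, 4, 8, 10] (all sums mod 11).
  S_0 = Σ v_i r_i = 3·0 + 4·0 + 7·4 + 1·8 + 7·10 = 106 ≡ 7.
  S_1 = Σ v_i α_i r_i = 3·9·0 + 4·6·0 + 7·8·4 + 1·7·8 + 7·1·10 = 350 ≡ 9.
  α_i^2 mod 11 = [4, 3, 9, 5, 1].
  S_2 = Σ v_i α_i^2 r_i = 3·4·0 + 4·3·0 + 7·9·4 + 1·5·8 + 7·1·10 = 362 ≡ 10.
  S = (7, 9, 10) ≠ 0, so r is not a codeword (an error is present).
Step 3: locate the error. For a single error e at position i, S_ℓ = v_i·e·α_i^ℓ, so α_err = S_1/S_0.
  S_0^{−1} = 7^{−1} = 8 (mod 11), so α_err = 9·8 = 72 ≡ 6 = α_2. Error position i = 2.
  Consistency check: S_2/S_1 = 10·5 = 50 ≡ 6 = α_err ✓ (single-error assumption holds).
Step 4: error magnitude e = S_0/v_2 = S_0·∏_{j≠2}(α_2 − α_j) = 7·3 = 21 ≡ 10 (mod 11).
Step 5: correct position 2: c_2 = r_2 − e = 0 − 10 ≡ 1 (mod 11). Hence c = [0, 1, 4, 8, 10].
  Check: interpolating c through the α_i gives m(x) = 3 + 7·x (degree < 2) with m(α_i) = c_i for every i, so c is indeed a codeword.


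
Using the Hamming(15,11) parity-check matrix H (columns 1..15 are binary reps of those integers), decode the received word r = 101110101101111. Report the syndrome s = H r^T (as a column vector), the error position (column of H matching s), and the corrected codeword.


s = (0, 1, 1, 1)^T, error position = 7, corrected codeword c = 101110001101111

Compute s = H r^T mod 2 one row at a time:
  s_1 = 0 + 1 + 1 + 0 + 1 + 1 + 1 + 1 = 6 ≡ 0 (mod 2).
  s_2 = 1 + 1 + 0 + 1 + 1 + 1 + 1 + 1 = 7 ≡ 1 (mod 2).
  s_3 = 0 + 1 + 0 + 1 + 1 + 0 + 1 + 1 = 5 ≡ 1 (mod 2).
  s_4 = 1 + 1 + 1 + 1 + 1 + 0 + 1 + 1 = 7 ≡ 1 (mod 2).
s = (0, 1, 1, 1)^T — this equals column 7 of H (binary 0111), so error is at position 7.
Correct: flip bit 7 of r = 101110101101111 to get c = 101110001101111.


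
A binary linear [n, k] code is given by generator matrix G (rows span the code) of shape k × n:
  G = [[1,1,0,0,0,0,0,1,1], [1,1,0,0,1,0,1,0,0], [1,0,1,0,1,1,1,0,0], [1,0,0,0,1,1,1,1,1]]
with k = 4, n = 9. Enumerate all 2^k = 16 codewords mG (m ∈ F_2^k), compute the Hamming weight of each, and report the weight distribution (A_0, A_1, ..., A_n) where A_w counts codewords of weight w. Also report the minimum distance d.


Weight distribution: A_0 = 1, A_2 = 1, A_3 = 4, A_4 = 5, A_5 = 2, A_6 = 1, A_7 = 2. Minimum distance d = 2.

Enumerate all 2^4 = 16 messages m ∈ F_2^4.
For each, compute codeword c = mG in F_2^9, then tally its weight.
  m = 0000 → c = 000000000, weight = 0.
  m = 1000 → c = 110000011, weight = 4.
  m = 0100 → c = 110010100, weight = 4.
  m = 1100 → c = 000010111, weight = 4.
  m = 0010 → c = 101011100, weight = 5.
  m = 1010 → c = 011011111, weight = 7.
  m = 0110 → c = 011001000, weight = 3.
  m = 1110 → c = 101001011, weight = 5.
  m = 0001 → c = 100011111, weight = 6.
  m = 1001 → c = 010011100, weight = 4.
  m = 0101 → c = 010001011, weight = 4.
  m = 1101 → c = 100001000, weight = 2.
  m = 0011 → c = 001000011, weight = 3.
  m = 1011 → c = 111000000, weight = 3.
  m = 0111 → c = 111010111, weight = 7.
  m = 1111 → c = 001010100, weight = 3.
Tally weights:
  weight 0: 1 codewords.
  weight 2: 1 codewords.
  weight 3: 4 codewords.
  weight 4: 5 codewords.
  weight 5: 2 codewords.
  weight 6: 1 codewords.
  weight 7: 2 codewords.
Minimum distance d = smallest w > 0 with A_w > 0 = 2.
Sanity: Σ A_w = 16 = 2^4 = 16 ✓.


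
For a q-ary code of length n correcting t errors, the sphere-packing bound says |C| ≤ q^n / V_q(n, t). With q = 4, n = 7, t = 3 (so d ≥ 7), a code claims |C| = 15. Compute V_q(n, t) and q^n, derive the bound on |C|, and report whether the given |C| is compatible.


V_q(n, t) = 1156, q^n = 16384, Hamming bound = 14, |C| = 15 > bound (violated).

Step 1: Compute V_q(n, t) = Σ_{j=0}^3 C(n, j) (q−1)^j.
  j = 0: C(7,0)·(3)^0 = 1·1 = 1.
  j = 1: C(7,1)·(3)^1 = 7·3 = 21.
  j = 2: C(7,2)·(3)^2 = 21·9 = 189.
  j = 3: C(7,3)·(3)^3 = 35·27 = 945.
  V_q(n, t) = 1 + 21 + 189 + 945 = 1156.
Step 2: q^n = 4^7 = 16384.
Step 3: Hamming bound ⌊q^n / V_q(n,t)⌋ = ⌊16384/1156⌋ = 14.
Step 4: Compare |C| = 15 to 14: violated.
The claimed |C| lies above the Hamming bound, so no 4-ary code of length 7 with d ≥ 7 can have 15 codewords.


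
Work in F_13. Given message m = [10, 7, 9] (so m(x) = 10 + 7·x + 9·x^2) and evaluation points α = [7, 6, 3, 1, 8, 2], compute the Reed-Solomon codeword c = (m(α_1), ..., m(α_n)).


c = [6, 12, 8, 0, 5, 8]

Message polynomial: m(x) = 10 + 7·x + 9·x^2 (mod 13).
For each evaluation point α_i, compute m(α_i) mod 13:
  α_1 = 7: Horner steps 9 → 5 → 6, so m(7) = 6.
  α_2 = 6: Horner steps 9 → 9 → 12, so m(6) = 12.
  α_3 = 3: Horner steps 9 → 8 → 8, so m(3) = 8.
  α_4 = 1: Horner steps 9 → 3 → 0, so m(1) = 0.
  α_5 = 8: Horner steps 9 → 1 → 5, so m(8) = 5.
  α_6 = 2: Horner steps 9 → 12 → 8, so m(2) = 8.
Codeword c = [6, 12, 8, 0, 5, 8] ∈ F_13^6.


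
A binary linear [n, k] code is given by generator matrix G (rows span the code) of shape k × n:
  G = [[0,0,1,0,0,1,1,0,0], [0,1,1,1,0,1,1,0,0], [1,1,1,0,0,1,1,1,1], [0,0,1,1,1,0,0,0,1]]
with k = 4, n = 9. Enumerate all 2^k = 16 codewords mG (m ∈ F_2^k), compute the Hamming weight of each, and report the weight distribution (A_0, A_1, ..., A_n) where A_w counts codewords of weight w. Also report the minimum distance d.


Weight distribution: A_0 = 1, A_2 = 1, A_3 = 1, A_4 = 5, A_5 = 4, A_6 = 1, A_7 = 3. Minimum distance d = 2.

Enumerate all 2^4 = 16 messages m ∈ F_2^4.
For each, compute codeword c = mG in F_2^9, then tally its weight.
  m = 0000 → c = 000000000, weight = 0.
  m = 1000 → c = 001001100, weight = 3.
  m = 0100 → c = 011101100, weight = 5.
  m = 1100 → c = 010100000, weight = 2.
  m = 0010 → c = 111001111, weight = 7.
  m = 1010 → c = 110000011, weight = 4.
  m = 0110 → c = 100100011, weight = 4.
  m = 1110 → c = 101101111, weight = 7.
  m = 0001 → c = 001110001, weight = 4.
  m = 1001 → c = 000111101, weight = 5.
  m = 0101 → c = 010011101, weight = 5.
  m = 1101 → c = 011010001, weight = 4.
  m = 0011 → c = 110111110, weight = 7.
  m = 1011 → c = 111110010, weight = 6.
  m = 0111 → c = 101010010, weight = 4.
  m = 1111 → c = 100011110, weight = 5.
Tally weights:
  weight 0: 1 codewords.
  weight 2: 1 codewords.
  weight 3: 1 codewords.
  weight 4: 5 codewords.
  weight 5: 4 codewords.
  weight 6: 1 codewords.
  weight 7: 3 codewords.
Minimum distance d = smallest w > 0 with A_w > 0 = 2.
Sanity: Σ A_w = 16 = 2^4 = 16 ✓.
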